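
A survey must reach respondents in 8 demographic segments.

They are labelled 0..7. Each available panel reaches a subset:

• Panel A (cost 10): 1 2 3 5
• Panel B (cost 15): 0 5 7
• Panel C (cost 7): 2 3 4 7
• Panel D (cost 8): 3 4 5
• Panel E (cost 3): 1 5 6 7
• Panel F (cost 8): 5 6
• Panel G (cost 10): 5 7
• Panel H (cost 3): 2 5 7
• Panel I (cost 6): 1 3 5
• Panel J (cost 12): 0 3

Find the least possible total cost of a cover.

C, E, J together cover every segment (C ∪ E ∪ J = {0, 1, 2, 3, 4, 5, 6, 7}); total cost 7 + 3 + 12 = 22.
No covering selection has total cost below 22.

22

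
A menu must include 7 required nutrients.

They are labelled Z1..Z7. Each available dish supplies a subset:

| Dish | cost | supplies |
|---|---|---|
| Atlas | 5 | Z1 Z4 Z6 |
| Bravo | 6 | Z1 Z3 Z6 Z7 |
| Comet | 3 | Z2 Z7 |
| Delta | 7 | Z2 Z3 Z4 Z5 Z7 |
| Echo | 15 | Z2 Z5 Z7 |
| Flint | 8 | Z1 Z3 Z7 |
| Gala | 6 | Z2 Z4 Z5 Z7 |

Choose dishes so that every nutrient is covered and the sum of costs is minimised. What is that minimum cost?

Atlas, Delta together cover every nutrient (Atlas ∪ Delta = {Z1, Z2, Z3, Z4, Z5, Z6, Z7}); total cost 5 + 7 = 12.
No covering selection has total cost below 12.

12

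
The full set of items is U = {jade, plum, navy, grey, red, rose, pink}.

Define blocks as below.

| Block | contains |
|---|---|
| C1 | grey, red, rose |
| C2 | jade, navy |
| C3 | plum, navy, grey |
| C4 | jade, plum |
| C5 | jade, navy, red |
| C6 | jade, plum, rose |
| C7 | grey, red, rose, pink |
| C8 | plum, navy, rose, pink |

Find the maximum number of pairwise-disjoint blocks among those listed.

C1, C2 are pairwise disjoint (C1={grey,red,rose}; C2={jade,navy}).
Every remaining block overlaps one of these, and no 3 of the listed blocks are pairwise disjoint, so 2 is the maximum.

2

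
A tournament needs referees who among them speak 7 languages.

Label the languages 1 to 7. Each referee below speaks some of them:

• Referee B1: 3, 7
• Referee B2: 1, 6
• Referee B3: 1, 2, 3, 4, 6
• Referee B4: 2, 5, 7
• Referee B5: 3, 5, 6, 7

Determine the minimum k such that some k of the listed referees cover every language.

B3 and B4 together: B3 ∪ B4 = {1, 2, 3, 4, 5, 6, 7} — every language is covered.
No single referee has all 7 languages (the largest, B3, has 5), so 2 is optimal.

2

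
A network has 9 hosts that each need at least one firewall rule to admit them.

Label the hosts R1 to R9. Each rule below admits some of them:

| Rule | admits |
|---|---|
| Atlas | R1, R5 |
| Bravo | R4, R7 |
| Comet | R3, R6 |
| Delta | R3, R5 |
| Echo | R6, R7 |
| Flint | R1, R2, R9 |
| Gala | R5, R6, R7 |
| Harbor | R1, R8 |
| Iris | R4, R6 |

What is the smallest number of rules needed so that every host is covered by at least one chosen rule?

5

Take {Delta, Echo, Flint, Harbor, Iris}. Their union is {R1, R2, R3, R4, R5, R6, R7, R8, R9}, which is all 9 hosts.
No 4 of the 9 rules cover everything (all 126 combinations miss at least one host), so 5 is optimal.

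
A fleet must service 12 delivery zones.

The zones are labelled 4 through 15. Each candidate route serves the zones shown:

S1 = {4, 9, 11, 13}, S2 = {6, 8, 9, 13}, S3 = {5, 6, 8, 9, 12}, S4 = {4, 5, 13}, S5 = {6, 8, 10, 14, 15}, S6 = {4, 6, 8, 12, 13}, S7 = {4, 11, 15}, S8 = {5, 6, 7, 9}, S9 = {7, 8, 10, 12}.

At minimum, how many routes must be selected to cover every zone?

4

Take {S5, S6, S7, S8}. Their union is {4, 5, 6, 7, 8, 9, 10, 11, 12, 13, 14, 15}, which is all 12 zones.
No 3 of the 9 routes cover everything (all 84 combinations miss at least one zone), so 4 is optimal.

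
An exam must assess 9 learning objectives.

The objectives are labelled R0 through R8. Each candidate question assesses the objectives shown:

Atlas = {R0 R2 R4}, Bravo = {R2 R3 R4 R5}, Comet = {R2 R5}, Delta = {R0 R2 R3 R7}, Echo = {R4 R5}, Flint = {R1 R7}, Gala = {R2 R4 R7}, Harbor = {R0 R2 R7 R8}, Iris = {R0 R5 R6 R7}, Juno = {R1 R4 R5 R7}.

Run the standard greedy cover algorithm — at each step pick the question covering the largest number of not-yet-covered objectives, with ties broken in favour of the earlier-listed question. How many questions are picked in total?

Greedy: pick Bravo (covers 4 new) → pick Harbor (covers 3 new) → pick Flint (covers 1 new) → pick Iris (covers 1 new). Total picks: 4.

4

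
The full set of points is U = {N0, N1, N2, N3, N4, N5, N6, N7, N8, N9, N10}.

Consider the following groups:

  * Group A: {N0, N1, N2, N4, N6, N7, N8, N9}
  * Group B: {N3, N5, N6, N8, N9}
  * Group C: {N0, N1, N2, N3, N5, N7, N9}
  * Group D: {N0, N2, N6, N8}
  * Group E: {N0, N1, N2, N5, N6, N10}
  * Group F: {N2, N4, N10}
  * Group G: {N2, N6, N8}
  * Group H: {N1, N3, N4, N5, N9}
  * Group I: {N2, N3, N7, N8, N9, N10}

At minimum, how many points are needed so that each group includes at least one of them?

Take T = {N2, N3}. Each listed group contains at least one of these, so T is a hitting set of size 2.
The groups G, H are pairwise disjoint, so any hitting set needs a separate point for each — at least 2. Hence 2 is optimal.

2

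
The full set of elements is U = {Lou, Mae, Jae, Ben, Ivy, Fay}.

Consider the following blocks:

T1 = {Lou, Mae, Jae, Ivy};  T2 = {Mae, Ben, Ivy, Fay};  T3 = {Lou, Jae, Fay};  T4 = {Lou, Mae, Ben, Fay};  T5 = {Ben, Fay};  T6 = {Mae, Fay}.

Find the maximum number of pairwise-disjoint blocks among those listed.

T1, T5 are pairwise disjoint (T1={Lou,Mae,Jae,Ivy}; T5={Ben,Fay}).
Every remaining block overlaps one of these, and no 3 of the listed blocks are pairwise disjoint, so 2 is the maximum.

2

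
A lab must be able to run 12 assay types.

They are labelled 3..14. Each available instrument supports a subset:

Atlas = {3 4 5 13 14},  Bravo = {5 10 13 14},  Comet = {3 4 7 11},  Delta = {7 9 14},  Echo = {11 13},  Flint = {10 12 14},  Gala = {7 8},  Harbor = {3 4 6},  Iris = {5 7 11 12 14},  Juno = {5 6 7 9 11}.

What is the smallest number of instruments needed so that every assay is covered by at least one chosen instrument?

Take {Atlas, Flint, Gala, Juno}. Their union is {3, 4, 5, 6, 7, 8, 9, 10, 11, 12, 13, 14}, which is all 12 assays.
No 3 of the 10 instruments cover everything (all 120 combinations miss at least one assay), so 4 is optimal.

4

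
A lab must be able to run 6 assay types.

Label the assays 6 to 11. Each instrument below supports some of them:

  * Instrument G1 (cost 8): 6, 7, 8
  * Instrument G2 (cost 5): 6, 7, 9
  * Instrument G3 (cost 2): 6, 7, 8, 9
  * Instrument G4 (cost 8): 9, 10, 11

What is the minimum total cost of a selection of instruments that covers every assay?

G3, G4 together cover every assay (G3 ∪ G4 = {6, 7, 8, 9, 10, 11}); total cost 2 + 8 = 10.
No covering selection has total cost below 10.

10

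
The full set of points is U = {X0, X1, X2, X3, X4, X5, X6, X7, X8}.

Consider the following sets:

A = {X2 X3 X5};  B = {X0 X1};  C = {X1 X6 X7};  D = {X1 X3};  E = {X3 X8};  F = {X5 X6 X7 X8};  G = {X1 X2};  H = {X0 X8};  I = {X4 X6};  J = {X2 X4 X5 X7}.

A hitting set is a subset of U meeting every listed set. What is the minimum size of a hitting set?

4

The 4 points {X1, X2, X4, X8} hit every set.
No choice of 3 points meets every set, so 4 is the minimum.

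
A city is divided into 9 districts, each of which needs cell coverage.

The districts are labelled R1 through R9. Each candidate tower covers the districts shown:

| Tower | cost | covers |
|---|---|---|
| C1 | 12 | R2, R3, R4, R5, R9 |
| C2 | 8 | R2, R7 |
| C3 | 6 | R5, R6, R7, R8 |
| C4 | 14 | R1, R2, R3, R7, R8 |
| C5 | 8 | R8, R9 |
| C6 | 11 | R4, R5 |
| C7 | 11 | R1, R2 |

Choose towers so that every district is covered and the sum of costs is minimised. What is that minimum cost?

C1, C3, C7 together cover every district (C1 ∪ C3 ∪ C7 = {R1, R2, R3, R4, R5, R6, R7, R8, R9}); total cost 12 + 6 + 11 = 29.
No covering selection has total cost below 29.

29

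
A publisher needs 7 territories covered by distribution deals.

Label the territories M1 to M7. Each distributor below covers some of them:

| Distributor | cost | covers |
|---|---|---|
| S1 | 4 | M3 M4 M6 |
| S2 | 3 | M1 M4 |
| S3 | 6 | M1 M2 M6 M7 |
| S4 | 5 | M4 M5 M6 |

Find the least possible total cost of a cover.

15

S1, S3, S4 together cover every territory (S1 ∪ S3 ∪ S4 = {M1, M2, M3, M4, M5, M6, M7}); total cost 4 + 6 + 5 = 15.
No covering selection has total cost below 15.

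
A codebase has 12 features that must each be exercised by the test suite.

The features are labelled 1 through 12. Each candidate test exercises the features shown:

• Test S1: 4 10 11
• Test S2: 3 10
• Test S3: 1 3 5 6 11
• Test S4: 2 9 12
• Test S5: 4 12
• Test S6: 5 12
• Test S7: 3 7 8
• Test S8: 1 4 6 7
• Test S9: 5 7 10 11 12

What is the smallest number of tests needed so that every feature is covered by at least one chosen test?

S1 and S3 and S4 and S7 together: S1 ∪ S3 ∪ S4 ∪ S7 = {1, 2, 3, 4, 5, 6, 7, 8, 9, 10, 11, 12} — every feature is covered.
Only S7 contains 8, so S7 is forced; the remaining 9 features need at least 3 more tests (each remaining test adds at most 4) — so at least 4 tests are needed, and 4 is optimal.

4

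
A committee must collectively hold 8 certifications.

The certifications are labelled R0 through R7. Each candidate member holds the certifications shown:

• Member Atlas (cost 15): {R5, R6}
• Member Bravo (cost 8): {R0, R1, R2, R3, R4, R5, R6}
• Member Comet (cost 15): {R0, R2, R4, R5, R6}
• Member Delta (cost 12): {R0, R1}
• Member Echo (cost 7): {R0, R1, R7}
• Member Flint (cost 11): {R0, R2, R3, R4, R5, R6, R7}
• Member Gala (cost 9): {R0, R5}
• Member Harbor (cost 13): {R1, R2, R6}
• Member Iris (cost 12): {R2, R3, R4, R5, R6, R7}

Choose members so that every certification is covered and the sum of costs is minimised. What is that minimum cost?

Bravo, Echo together cover every certification (Bravo ∪ Echo = {R0, R1, R2, R3, R4, R5, R6, R7}); total cost 8 + 7 = 15.
No covering selection has total cost below 15.

15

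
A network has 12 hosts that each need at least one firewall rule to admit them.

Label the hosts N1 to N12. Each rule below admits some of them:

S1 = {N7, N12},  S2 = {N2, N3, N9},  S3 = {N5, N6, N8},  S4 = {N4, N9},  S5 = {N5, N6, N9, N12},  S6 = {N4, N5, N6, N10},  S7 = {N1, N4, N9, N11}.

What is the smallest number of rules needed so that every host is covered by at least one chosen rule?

S1 and S2 and S3 and S6 and S7 together: S1 ∪ S2 ∪ S3 ∪ S6 ∪ S7 = {N1, N2, N3, N4, N5, N6, N7, N8, N9, N10, N11, N12} — every host is covered.
No 4 of the 7 rules cover everything (all 35 combinations miss at least one host), so 5 is optimal.

5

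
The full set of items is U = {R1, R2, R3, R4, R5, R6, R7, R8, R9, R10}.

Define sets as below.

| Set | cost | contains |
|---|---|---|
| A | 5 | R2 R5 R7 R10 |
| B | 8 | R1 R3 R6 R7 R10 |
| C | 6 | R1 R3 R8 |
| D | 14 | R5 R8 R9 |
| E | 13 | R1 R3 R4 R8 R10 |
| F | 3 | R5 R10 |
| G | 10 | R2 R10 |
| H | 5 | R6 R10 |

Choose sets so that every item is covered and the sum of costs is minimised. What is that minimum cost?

37

A, D, E, H together cover every item (A ∪ D ∪ E ∪ H = {R1, R2, R3, R4, R5, R6, R7, R8, R9, R10}); total cost 5 + 14 + 13 + 5 = 37.
The greedy pick A, C, H, E, D costs 43; no covering selection beats 37.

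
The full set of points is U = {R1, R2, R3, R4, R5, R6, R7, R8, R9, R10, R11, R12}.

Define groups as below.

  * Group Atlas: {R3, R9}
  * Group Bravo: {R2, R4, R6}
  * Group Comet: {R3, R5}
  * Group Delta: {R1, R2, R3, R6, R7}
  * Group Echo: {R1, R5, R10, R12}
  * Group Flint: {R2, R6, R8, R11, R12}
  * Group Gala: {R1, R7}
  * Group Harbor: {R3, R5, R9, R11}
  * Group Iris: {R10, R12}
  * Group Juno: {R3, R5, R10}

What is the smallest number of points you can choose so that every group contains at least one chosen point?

H = {R1, R2, R3, R12} meets every group (each contains at least one member of H), and |H| = 4.
The groups Bravo, Comet, Gala, Iris are pairwise disjoint, so any hitting set needs a separate point for each — at least 4. Hence 4 is optimal.

4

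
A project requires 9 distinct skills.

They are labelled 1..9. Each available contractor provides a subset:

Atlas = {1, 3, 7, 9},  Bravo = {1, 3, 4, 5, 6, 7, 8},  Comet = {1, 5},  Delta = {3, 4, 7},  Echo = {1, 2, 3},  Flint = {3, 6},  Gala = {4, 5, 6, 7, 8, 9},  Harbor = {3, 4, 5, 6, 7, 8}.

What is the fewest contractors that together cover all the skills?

Take {Echo, Gala}. Their union is {1, 2, 3, 4, 5, 6, 7, 8, 9}, which is all 9 skills.
No single contractor has all 9 skills (the largest, Bravo, has 7), so 2 is optimal.

2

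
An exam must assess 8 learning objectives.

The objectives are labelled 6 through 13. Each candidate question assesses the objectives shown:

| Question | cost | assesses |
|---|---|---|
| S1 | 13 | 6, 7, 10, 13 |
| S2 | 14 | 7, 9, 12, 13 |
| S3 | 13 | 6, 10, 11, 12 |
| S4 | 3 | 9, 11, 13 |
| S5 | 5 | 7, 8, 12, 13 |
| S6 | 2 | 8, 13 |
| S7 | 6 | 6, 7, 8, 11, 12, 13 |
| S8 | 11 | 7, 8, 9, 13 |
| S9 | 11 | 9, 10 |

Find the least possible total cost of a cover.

S7, S9 together cover every objective (S7 ∪ S9 = {6, 7, 8, 9, 10, 11, 12, 13}); total cost 6 + 11 = 17.
The greedy pick S4, S7, S9 costs 20; no covering selection beats 17.

17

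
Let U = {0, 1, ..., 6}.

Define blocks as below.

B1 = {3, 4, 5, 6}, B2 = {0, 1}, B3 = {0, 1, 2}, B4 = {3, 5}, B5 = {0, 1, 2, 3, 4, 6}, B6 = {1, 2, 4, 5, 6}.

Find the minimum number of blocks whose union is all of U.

2

B5 and B6 together: B5 ∪ B6 = {0, 1, 2, 3, 4, 5, 6} — every element is covered.
No single block has all 7 elements (the largest, B5, has 6), so 2 is optimal.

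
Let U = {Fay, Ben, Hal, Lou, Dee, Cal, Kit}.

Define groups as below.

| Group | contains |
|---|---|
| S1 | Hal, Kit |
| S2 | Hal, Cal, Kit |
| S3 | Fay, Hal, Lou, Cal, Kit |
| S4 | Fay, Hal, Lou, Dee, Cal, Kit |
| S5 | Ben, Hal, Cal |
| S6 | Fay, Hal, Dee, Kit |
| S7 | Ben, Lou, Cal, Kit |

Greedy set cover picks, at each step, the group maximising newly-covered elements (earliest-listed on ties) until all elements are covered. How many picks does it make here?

Greedy: pick S4 (covers 6 new) → pick S5 (covers 1 new). Total picks: 2.

2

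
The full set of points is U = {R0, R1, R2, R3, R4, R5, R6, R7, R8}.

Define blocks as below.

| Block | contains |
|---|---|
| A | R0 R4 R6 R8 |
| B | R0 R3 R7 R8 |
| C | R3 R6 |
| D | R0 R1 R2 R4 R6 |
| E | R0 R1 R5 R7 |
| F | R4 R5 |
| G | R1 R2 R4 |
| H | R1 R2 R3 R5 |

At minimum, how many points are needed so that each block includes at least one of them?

Take T = {R0, R3, R4}. Each listed block contains at least one of these, so T is a hitting set of size 3.
No choice of 2 points meets every block, so 3 is the minimum.

3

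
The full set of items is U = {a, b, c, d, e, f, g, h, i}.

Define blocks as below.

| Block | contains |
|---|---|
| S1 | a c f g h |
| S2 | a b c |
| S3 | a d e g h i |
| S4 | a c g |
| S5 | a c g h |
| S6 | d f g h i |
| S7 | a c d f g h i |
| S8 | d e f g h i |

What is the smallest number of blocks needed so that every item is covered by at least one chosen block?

2

S2 and S8 together: S2 ∪ S8 = {a, b, c, d, e, f, g, h, i} — every item is covered.
No single block has all 9 items (the largest, S7, has 7), so 2 is optimal.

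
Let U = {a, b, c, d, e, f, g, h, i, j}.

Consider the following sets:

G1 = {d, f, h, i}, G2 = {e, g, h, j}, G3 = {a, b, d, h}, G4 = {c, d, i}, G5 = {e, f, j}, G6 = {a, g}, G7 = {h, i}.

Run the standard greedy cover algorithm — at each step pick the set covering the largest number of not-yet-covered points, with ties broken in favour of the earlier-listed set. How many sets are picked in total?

Greedy: pick G1 (covers 4 new) → pick G2 (covers 3 new) → pick G3 (covers 2 new) → pick G4 (covers 1 new). Total picks: 4.

4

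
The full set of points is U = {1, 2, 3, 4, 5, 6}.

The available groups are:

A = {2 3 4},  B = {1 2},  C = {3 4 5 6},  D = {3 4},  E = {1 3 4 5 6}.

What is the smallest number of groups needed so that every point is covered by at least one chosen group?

A and E together: A ∪ E = {1, 2, 3, 4, 5, 6} — every point is covered.
No single group has all 6 points (the largest, E, has 5), so 2 is optimal.

2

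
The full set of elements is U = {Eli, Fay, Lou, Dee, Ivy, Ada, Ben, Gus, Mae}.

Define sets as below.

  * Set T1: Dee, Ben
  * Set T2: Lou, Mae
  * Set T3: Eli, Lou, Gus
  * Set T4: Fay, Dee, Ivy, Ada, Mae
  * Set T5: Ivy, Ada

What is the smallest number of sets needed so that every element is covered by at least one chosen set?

3

T1 and T3 and T4 together: T1 ∪ T3 ∪ T4 = {Eli, Fay, Lou, Dee, Ivy, Ada, Ben, Gus, Mae} — every element is covered.
Only T3 contains Eli, so T3 is forced; the remaining 6 elements need at least 2 more sets (each remaining set adds at most 5) — so at least 3 sets are needed, and 3 is optimal.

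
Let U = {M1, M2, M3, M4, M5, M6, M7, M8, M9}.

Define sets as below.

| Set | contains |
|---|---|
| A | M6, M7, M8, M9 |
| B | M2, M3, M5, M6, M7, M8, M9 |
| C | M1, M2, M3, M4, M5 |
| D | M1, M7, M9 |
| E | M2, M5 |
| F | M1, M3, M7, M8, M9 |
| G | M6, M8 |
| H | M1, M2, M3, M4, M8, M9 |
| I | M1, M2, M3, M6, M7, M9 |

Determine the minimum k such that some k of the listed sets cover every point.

Take {A, C}. Their union is {M1, M2, M3, M4, M5, M6, M7, M8, M9}, which is all 9 points.
No single set has all 9 points (the largest, B, has 7), so 2 is optimal.

2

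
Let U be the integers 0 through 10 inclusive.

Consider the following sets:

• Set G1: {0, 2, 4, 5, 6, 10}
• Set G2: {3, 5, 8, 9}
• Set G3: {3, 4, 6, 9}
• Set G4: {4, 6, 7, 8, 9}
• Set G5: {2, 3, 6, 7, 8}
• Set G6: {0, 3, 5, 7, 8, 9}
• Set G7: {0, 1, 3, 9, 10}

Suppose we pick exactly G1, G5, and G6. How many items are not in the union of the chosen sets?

Union of G1, G5, G6 = {0, 2, 3, 4, 5, 6, 7, 8, 9, 10}.
Not covered: 1 — 1 item.

1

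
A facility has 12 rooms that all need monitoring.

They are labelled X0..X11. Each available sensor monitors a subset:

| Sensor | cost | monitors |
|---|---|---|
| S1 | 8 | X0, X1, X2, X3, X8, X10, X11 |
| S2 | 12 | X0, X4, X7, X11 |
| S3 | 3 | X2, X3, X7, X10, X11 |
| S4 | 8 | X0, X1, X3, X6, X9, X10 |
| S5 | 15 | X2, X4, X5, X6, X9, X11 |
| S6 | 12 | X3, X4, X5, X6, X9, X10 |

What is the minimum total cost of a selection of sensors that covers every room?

S1, S3, S6 together cover every room (S1 ∪ S3 ∪ S6 = {X0, X1, X2, X3, X4, X5, X6, X7, X8, X9, X10, X11}); total cost 8 + 3 + 12 = 23.
The greedy pick S3, S4, S6, S1 costs 31; no covering selection beats 23.

23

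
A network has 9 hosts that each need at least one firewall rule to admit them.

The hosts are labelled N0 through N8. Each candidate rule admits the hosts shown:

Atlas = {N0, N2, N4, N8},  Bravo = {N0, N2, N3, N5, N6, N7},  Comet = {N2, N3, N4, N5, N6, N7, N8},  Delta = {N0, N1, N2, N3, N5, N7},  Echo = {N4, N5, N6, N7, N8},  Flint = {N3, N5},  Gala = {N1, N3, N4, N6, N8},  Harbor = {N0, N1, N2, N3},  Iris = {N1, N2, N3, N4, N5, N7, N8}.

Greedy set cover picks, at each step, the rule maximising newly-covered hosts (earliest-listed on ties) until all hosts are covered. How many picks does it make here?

2

Greedy: pick Comet (covers 7 new) → pick Delta (covers 2 new). Total picks: 2.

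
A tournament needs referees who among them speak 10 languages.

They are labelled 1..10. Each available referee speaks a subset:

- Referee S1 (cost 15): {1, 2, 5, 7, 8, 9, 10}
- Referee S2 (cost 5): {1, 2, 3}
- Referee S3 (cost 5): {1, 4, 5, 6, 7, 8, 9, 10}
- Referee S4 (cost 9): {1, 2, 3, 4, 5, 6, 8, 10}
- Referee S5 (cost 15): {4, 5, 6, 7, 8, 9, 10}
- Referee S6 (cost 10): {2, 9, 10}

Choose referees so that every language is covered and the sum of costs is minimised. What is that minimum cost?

S2, S3 together cover every language (S2 ∪ S3 = {1, 2, 3, 4, 5, 6, 7, 8, 9, 10}); total cost 5 + 5 = 10.
No covering selection has total cost below 10.

10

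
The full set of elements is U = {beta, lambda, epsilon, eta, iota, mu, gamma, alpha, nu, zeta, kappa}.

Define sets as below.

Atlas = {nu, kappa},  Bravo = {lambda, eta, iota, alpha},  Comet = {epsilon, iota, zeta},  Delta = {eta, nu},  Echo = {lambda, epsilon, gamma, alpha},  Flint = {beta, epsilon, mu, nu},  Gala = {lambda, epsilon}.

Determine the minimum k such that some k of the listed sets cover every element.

Atlas and Bravo and Comet and Echo and Flint together: Atlas ∪ Bravo ∪ Comet ∪ Echo ∪ Flint = {beta, lambda, epsilon, eta, iota, mu, gamma, alpha, nu, zeta, kappa} — every element is covered.
No 4 of the 7 sets cover everything (all 35 combinations miss at least one element), so 5 is optimal.

5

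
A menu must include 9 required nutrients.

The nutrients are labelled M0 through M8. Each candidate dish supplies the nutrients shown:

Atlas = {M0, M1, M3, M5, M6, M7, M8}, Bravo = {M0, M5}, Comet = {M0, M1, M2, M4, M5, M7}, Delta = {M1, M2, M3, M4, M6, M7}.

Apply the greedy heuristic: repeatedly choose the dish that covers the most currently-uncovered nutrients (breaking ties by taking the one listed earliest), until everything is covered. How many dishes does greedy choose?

2

Greedy: pick Atlas (covers 7 new) → pick Comet (covers 2 new). Total picks: 2.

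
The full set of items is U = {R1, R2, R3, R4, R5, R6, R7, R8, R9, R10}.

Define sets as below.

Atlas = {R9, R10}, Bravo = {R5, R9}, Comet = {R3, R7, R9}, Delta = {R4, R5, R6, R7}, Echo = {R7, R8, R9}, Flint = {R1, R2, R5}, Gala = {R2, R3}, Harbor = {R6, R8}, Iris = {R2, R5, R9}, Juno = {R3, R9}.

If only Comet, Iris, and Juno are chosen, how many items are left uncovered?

5

Union of Comet, Iris, Juno = {R2, R3, R5, R7, R9}.
Not covered: R1, R4, R6, R8, R10 — 5 items.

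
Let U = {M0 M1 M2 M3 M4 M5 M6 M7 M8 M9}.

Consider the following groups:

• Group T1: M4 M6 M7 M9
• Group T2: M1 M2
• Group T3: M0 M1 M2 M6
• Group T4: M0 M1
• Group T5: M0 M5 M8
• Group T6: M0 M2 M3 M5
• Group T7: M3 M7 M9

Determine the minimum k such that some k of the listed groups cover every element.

4

T1 and T3 and T5 and T6 together: T1 ∪ T3 ∪ T5 ∪ T6 = {M0, M1, M2, M3, M4, M5, M6, M7, M8, M9} — every element is covered.
No 3 of the 7 groups cover everything (all 35 combinations miss at least one element), so 4 is optimal.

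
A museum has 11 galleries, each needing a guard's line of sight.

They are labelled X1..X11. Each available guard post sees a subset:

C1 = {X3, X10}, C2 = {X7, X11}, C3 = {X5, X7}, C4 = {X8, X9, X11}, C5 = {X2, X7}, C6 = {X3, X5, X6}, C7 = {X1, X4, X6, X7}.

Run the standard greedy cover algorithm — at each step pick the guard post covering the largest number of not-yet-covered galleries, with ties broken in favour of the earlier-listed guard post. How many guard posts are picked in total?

5

Greedy: pick C7 (covers 4 new) → pick C4 (covers 3 new) → pick C1 (covers 2 new) → pick C3 (covers 1 new) → pick C5 (covers 1 new). Total picks: 5.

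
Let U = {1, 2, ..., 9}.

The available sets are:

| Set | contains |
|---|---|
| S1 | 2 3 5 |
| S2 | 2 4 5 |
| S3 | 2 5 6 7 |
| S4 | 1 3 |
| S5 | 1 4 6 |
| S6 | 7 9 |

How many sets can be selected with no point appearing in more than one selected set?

3

S2, S4, S6 are pairwise disjoint (S2={2,4,5}; S4={1,3}; S6={7,9}).
Every remaining set overlaps one of these, and no 4 of the listed sets are pairwise disjoint, so 3 is the maximum.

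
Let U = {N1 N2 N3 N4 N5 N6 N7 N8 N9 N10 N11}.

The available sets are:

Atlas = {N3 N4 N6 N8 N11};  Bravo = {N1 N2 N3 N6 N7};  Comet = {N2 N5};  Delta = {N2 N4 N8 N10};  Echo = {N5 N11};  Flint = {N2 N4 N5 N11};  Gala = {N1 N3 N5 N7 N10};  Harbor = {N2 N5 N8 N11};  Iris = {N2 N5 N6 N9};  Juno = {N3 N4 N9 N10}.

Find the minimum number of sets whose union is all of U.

Atlas and Gala and Iris together: Atlas ∪ Gala ∪ Iris = {N1, N2, N3, N4, N5, N6, N7, N8, N9, N10, N11} — every element is covered.
Each set has at most 5 elements, and 2·5 = 10 < 11 — so at least 3 sets are needed, and 3 is optimal.

3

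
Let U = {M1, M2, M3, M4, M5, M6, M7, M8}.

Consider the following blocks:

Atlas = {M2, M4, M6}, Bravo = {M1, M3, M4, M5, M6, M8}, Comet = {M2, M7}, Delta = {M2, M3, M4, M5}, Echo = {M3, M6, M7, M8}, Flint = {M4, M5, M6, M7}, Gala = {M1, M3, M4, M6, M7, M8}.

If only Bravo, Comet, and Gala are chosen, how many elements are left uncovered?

Union of Bravo, Comet, Gala = {M1, M2, M3, M4, M5, M6, M7, M8} — that's every element, so 0 are uncovered.

0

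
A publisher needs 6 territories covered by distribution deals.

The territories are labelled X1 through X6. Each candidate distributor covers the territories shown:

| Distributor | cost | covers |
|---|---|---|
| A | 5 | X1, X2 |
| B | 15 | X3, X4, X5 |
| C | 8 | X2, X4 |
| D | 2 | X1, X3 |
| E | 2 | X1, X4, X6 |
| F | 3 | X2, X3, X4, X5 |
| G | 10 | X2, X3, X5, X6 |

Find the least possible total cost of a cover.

5

E, F together cover every territory (E ∪ F = {X1, X2, X3, X4, X5, X6}); total cost 2 + 3 = 5.
No covering selection has total cost below 5.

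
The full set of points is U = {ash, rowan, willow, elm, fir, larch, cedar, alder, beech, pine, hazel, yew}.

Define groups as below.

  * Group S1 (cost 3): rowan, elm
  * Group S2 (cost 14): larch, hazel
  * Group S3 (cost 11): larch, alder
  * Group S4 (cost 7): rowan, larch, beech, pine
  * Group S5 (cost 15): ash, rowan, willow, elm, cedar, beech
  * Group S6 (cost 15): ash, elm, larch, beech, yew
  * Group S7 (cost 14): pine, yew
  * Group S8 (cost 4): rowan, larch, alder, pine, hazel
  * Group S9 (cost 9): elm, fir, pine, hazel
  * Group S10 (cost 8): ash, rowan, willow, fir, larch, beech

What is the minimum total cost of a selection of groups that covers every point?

S5, S7, S8, S10 together cover every point (S5 ∪ S7 ∪ S8 ∪ S10 = {ash, rowan, willow, elm, fir, larch, cedar, alder, beech, pine, hazel, yew}); total cost 15 + 14 + 4 + 8 = 41.
The greedy pick S8, S10, S1, S7, S5 costs 44; no covering selection beats 41.

41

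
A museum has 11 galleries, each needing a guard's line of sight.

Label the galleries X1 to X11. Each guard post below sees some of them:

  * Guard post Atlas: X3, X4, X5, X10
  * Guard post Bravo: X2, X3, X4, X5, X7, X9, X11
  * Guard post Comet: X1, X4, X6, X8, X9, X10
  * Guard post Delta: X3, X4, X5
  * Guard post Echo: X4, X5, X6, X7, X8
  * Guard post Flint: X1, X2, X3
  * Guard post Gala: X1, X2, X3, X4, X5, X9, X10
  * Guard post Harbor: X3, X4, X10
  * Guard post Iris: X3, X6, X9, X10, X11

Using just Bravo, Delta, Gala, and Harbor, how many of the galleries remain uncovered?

Union of Bravo, Delta, Gala, Harbor = {X1, X2, X3, X4, X5, X7, X9, X10, X11}.
Not covered: X6, X8 — 2 galleries.

2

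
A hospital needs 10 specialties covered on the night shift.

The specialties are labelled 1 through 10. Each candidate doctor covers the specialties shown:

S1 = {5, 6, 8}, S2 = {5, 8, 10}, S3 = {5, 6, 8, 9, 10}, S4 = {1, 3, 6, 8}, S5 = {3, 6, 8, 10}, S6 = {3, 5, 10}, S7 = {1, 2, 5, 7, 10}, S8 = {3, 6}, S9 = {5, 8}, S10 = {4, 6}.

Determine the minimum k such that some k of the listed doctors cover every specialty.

4

Take {S3, S4, S7, S10}. Their union is {1, 2, 3, 4, 5, 6, 7, 8, 9, 10}, which is all 10 specialties.
No 3 of the 10 doctors cover everything (all 120 combinations miss at least one specialty), so 4 is optimal.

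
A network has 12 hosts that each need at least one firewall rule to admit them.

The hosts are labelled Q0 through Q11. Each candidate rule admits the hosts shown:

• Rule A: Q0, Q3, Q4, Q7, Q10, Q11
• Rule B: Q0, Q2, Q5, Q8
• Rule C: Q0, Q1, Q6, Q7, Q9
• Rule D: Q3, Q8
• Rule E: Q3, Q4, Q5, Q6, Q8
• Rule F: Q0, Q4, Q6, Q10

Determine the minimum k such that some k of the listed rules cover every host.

3

A and B and C together: A ∪ B ∪ C = {Q0, Q1, Q2, Q3, Q4, Q5, Q6, Q7, Q8, Q9, Q10, Q11} — every host is covered.
Only C contains Q1, so C is forced; the remaining 7 hosts need at least 2 more rules (each remaining rule adds at most 4) — so at least 3 rules are needed, and 3 is optimal.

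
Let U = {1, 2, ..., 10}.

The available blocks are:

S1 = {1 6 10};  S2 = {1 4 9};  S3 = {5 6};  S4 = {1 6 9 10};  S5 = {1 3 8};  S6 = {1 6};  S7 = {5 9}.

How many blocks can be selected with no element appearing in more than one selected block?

S1, S7 are pairwise disjoint (S1={1,6,10}; S7={5,9}).
Every remaining block overlaps one of these, and no 3 of the listed blocks are pairwise disjoint, so 2 is the maximum.

2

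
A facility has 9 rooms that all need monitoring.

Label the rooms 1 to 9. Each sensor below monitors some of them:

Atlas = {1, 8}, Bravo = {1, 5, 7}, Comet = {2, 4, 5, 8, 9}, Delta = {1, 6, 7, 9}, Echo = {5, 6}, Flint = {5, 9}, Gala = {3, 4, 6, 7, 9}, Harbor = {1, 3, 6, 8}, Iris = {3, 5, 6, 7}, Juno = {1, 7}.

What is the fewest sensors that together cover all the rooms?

3

Comet and Gala and Harbor together: Comet ∪ Gala ∪ Harbor = {1, 2, 3, 4, 5, 6, 7, 8, 9} — every room is covered.
Only Comet contains 2, so Comet is forced; the remaining 4 rooms need at least 2 more sensors (each remaining sensor adds at most 3) — so at least 3 sensors are needed, and 3 is optimal.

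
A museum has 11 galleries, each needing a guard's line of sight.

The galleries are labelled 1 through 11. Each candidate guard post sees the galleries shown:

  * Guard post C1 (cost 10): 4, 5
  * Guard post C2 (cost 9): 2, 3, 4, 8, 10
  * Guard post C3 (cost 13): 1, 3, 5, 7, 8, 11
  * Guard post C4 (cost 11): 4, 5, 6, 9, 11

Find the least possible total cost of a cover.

C2, C3, C4 together cover every gallery (C2 ∪ C3 ∪ C4 = {1, 2, 3, 4, 5, 6, 7, 8, 9, 10, 11}); total cost 9 + 13 + 11 = 33.
No covering selection has total cost below 33.

33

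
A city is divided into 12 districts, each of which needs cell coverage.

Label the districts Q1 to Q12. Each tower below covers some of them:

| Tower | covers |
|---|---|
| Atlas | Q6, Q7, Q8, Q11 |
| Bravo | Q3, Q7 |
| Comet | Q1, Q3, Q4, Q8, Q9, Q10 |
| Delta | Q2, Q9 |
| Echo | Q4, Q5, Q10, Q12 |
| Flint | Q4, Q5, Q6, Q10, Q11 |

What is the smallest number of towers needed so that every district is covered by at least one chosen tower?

4

Atlas and Comet and Delta and Echo together: Atlas ∪ Comet ∪ Delta ∪ Echo = {Q1, Q2, Q3, Q4, Q5, Q6, Q7, Q8, Q9, Q10, Q11, Q12} — every district is covered.
No 3 of the 6 towers cover everything (all 20 combinations miss at least one district), so 4 is optimal.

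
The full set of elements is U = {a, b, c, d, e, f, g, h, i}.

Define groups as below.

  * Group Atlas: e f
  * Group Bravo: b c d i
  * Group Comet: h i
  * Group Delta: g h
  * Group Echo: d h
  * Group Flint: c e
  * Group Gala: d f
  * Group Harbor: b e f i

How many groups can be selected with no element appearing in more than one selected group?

Comet, Flint, Gala are pairwise disjoint (Comet={h,i}; Flint={c,e}; Gala={d,f}).
Every remaining group overlaps one of these, and no 4 of the listed groups are pairwise disjoint, so 3 is the maximum.

3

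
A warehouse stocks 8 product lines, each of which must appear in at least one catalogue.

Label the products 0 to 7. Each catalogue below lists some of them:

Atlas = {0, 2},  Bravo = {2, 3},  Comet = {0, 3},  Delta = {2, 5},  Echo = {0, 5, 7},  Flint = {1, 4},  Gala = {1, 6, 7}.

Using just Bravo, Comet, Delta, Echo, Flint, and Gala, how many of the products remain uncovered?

Union of Bravo, Comet, Delta, Echo, Flint, Gala = {0, 1, 2, 3, 4, 5, 6, 7} — that's every product, so 0 are uncovered.

0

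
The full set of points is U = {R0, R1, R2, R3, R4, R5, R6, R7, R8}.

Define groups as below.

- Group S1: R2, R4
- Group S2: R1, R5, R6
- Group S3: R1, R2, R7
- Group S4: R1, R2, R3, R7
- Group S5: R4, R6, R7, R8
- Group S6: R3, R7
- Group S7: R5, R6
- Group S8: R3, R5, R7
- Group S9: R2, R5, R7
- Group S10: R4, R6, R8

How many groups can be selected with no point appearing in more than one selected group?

S1, S2, S6 are pairwise disjoint (S1={R2,R4}; S2={R1,R5,R6}; S6={R3,R7}).
Every remaining group overlaps one of these, and no 4 of the listed groups are pairwise disjoint, so 3 is the maximum.

3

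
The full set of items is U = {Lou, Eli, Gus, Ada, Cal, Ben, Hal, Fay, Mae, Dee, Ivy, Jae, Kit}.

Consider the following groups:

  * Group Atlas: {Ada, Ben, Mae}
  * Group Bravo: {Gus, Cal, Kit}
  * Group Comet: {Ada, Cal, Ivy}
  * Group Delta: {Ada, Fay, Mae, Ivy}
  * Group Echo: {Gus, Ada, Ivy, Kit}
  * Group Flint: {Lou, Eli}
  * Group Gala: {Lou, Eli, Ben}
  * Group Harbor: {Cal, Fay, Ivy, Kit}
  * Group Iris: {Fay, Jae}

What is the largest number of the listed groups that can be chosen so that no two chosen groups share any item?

Atlas, Bravo, Flint, Iris are pairwise disjoint (Atlas={Ada,Ben,Mae}; Bravo={Gus,Cal,Kit}; Flint={Lou,Eli}; Iris={Fay,Jae}).
Every remaining group overlaps one of these, and no 5 of the listed groups are pairwise disjoint, so 4 is the maximum.

4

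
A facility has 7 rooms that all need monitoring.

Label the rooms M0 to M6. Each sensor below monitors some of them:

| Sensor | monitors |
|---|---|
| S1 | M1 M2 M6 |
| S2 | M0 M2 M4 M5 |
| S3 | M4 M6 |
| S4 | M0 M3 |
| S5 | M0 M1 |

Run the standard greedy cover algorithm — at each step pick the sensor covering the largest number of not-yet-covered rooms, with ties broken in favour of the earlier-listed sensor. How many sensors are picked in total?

Greedy: pick S2 (covers 4 new) → pick S1 (covers 2 new) → pick S4 (covers 1 new). Total picks: 3.

3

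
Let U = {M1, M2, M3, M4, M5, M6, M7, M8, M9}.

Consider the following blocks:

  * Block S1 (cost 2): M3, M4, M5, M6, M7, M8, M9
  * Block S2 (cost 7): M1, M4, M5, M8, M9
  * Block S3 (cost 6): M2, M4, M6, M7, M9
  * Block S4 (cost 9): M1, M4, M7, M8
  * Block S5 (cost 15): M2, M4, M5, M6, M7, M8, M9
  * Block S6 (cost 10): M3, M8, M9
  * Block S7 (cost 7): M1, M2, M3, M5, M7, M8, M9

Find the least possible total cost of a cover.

9

S1, S7 together cover every element (S1 ∪ S7 = {M1, M2, M3, M4, M5, M6, M7, M8, M9}); total cost 2 + 7 = 9.
No covering selection has total cost below 9.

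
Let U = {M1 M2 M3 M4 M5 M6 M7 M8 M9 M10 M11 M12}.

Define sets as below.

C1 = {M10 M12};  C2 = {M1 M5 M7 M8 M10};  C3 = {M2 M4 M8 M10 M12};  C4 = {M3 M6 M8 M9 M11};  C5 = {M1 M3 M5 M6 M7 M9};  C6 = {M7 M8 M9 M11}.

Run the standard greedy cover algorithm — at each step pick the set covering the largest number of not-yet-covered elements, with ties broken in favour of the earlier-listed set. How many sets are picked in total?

3

Greedy: pick C5 (covers 6 new) → pick C3 (covers 5 new) → pick C4 (covers 1 new). Total picks: 3.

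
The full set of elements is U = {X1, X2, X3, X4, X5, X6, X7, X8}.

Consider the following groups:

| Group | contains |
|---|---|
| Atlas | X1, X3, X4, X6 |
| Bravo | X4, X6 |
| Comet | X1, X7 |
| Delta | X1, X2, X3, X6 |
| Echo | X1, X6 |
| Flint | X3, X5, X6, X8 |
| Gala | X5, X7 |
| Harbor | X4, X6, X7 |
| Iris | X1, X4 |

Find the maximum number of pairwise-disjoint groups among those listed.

Delta, Gala are pairwise disjoint (Delta={X1,X2,X3,X6}; Gala={X5,X7}).
Every remaining group overlaps one of these, and no 3 of the listed groups are pairwise disjoint, so 2 is the maximum.

2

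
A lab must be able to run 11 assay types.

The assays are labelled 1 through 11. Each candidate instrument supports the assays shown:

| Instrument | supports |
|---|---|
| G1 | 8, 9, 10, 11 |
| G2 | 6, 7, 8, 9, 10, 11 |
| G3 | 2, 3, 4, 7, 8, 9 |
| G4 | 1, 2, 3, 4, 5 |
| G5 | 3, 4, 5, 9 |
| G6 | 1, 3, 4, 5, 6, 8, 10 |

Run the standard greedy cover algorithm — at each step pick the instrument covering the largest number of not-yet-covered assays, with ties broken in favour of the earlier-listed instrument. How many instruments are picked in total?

3

Greedy: pick G6 (covers 7 new) → pick G2 (covers 3 new) → pick G3 (covers 1 new). Total picks: 3.
(The true minimum cover uses only 2 instruments, so greedy is not optimal here.)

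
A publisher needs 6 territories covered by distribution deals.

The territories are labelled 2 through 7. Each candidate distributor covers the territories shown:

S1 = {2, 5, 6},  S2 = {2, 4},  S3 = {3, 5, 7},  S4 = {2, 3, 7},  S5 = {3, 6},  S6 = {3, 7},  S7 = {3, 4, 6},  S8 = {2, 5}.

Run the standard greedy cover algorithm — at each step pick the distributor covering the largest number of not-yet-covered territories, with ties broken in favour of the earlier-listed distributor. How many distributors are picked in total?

Greedy: pick S1 (covers 3 new) → pick S3 (covers 2 new) → pick S2 (covers 1 new). Total picks: 3.

3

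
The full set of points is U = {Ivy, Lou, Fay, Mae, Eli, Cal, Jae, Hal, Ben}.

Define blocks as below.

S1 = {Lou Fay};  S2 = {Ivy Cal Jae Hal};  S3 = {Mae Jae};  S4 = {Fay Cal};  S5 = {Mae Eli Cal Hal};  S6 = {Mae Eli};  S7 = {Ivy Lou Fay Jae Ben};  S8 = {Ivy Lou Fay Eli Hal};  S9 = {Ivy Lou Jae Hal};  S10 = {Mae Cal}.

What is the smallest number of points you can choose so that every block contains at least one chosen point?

3

H = {Fay, Mae, Hal} meets every block (each contains at least one member of H), and |H| = 3.
The blocks S1, S2, S6 are pairwise disjoint, so any hitting set needs a separate point for each — at least 3. Hence 3 is optimal.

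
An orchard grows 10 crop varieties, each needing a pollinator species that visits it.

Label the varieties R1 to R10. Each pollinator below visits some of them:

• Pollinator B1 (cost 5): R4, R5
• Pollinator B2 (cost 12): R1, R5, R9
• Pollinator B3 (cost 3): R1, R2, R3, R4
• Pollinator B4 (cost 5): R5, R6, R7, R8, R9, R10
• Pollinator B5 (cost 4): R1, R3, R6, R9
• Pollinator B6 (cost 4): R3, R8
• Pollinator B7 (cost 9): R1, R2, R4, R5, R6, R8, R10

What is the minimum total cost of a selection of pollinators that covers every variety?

B3, B4 together cover every variety (B3 ∪ B4 = {R1, R2, R3, R4, R5, R6, R7, R8, R9, R10}); total cost 3 + 5 = 8.
No covering selection has total cost below 8.

8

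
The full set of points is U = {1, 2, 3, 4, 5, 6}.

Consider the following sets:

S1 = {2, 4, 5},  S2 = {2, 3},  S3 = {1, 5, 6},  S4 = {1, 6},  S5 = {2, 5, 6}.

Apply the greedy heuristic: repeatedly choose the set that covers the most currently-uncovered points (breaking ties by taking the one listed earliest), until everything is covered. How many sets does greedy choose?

Greedy: pick S1 (covers 3 new) → pick S3 (covers 2 new) → pick S2 (covers 1 new). Total picks: 3.

3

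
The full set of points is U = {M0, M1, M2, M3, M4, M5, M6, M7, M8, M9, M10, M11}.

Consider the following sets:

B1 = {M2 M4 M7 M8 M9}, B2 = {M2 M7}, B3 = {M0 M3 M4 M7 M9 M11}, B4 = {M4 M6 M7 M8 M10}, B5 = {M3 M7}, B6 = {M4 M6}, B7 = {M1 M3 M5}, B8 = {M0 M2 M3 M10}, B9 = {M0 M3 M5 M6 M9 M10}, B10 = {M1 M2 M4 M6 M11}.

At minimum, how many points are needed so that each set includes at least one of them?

3

The 3 points {M2, M3, M4} hit every set.
The sets B2, B6, B7 are pairwise disjoint, so any hitting set needs a separate point for each — at least 3. Hence 3 is optimal.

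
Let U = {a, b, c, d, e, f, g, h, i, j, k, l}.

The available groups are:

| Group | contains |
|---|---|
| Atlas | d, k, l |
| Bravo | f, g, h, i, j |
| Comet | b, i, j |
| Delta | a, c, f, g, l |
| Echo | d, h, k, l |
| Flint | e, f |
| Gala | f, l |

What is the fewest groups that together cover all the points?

Comet, Delta, Echo, and Flint cover everything between them: the union {a, b, c, d, e, f, g, h, i, j, k, l} is all of U.
Only Delta contains a, so Delta is forced; the remaining 7 points need at least 3 more groups (each remaining group adds at most 3) — so at least 4 groups are needed, and 4 is optimal.

4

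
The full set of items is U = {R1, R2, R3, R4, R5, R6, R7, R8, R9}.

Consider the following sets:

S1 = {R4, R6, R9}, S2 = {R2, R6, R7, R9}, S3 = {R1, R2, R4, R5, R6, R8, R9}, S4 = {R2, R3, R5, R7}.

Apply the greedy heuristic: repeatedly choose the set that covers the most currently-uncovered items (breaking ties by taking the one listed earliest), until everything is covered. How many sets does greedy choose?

2

Greedy: pick S3 (covers 7 new) → pick S4 (covers 2 new). Total picks: 2.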